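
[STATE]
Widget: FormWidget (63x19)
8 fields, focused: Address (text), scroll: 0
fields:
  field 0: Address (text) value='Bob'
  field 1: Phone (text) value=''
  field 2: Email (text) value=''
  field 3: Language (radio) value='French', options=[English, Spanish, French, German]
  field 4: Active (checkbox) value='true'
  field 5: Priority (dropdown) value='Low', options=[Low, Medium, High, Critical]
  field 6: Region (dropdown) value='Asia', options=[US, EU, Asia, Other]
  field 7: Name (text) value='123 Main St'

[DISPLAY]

> Address:    [Bob                                            ]
  Phone:      [                                               ]
  Email:      [                                               ]
  Language:   ( ) English  ( ) Spanish  (●) French  ( ) German 
  Active:     [x]                                              
  Priority:   [Low                                           ▼]
  Region:     [Asia                                          ▼]
  Name:       [123 Main St                                    ]
                                                               
                                                               
                                                               
                                                               
                                                               
                                                               
                                                               
                                                               
                                                               
                                                               
                                                               


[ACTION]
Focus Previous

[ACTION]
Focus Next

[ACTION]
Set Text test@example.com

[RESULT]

> Address:    [test@example.com                               ]
  Phone:      [                                               ]
  Email:      [                                               ]
  Language:   ( ) English  ( ) Spanish  (●) French  ( ) German 
  Active:     [x]                                              
  Priority:   [Low                                           ▼]
  Region:     [Asia                                          ▼]
  Name:       [123 Main St                                    ]
                                                               
                                                               
                                                               
                                                               
                                                               
                                                               
                                                               
                                                               
                                                               
                                                               
                                                               


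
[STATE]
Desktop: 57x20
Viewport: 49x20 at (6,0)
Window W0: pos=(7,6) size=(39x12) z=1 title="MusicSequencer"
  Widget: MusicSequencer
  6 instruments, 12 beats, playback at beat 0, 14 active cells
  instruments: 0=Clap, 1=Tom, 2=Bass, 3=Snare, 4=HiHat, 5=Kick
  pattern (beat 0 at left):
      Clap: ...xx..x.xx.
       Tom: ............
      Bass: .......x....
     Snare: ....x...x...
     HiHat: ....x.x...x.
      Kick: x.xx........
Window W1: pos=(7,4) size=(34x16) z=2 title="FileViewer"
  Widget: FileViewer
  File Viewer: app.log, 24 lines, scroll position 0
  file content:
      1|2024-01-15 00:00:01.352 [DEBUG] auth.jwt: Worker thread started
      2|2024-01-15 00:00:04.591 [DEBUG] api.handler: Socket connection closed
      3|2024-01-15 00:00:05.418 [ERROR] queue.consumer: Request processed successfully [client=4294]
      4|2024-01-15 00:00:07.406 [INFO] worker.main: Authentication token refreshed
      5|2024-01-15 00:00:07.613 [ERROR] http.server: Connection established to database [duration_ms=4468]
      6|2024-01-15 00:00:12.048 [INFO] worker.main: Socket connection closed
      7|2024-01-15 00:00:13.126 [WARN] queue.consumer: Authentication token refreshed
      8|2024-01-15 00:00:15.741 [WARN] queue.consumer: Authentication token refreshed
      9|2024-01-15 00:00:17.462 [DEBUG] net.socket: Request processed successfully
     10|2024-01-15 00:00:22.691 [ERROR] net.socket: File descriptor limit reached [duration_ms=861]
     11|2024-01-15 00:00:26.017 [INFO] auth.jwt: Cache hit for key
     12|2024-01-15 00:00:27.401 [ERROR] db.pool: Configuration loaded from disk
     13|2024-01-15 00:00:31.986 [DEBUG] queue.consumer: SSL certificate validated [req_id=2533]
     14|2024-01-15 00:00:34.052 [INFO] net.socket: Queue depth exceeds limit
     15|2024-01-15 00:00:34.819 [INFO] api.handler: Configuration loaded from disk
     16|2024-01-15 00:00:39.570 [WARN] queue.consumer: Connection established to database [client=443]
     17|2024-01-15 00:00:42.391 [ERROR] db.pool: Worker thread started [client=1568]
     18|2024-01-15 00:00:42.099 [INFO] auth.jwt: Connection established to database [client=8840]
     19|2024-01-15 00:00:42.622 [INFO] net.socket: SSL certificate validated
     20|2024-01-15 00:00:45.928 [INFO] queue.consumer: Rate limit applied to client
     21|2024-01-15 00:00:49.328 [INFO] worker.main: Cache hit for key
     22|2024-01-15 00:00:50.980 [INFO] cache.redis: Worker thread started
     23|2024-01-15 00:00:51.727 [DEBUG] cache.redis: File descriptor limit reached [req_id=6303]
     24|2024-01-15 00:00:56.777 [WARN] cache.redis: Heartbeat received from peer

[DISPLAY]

                                                 
                                                 
                                                 
                                                 
 ┏━━━━━━━━━━━━━━━━━━━━━━━━━━━━━━━━┓              
 ┃ FileViewer                     ┃              
 ┠────────────────────────────────┨━━━━┓         
 ┃2024-01-15 00:00:01.352 [DEBUG]▲┃    ┃         
 ┃2024-01-15 00:00:04.591 [DEBUG]█┃────┨         
 ┃2024-01-15 00:00:05.418 [ERROR]░┃    ┃         
 ┃2024-01-15 00:00:07.406 [INFO] ░┃    ┃         
 ┃2024-01-15 00:00:07.613 [ERROR]░┃    ┃         
 ┃2024-01-15 00:00:12.048 [INFO] ░┃    ┃         
 ┃2024-01-15 00:00:13.126 [WARN] ░┃    ┃         
 ┃2024-01-15 00:00:15.741 [WARN] ░┃    ┃         
 ┃2024-01-15 00:00:17.462 [DEBUG]░┃    ┃         
 ┃2024-01-15 00:00:22.691 [ERROR]░┃    ┃         
 ┃2024-01-15 00:00:26.017 [INFO] ░┃━━━━┛         
 ┃2024-01-15 00:00:27.401 [ERROR]▼┃              
 ┗━━━━━━━━━━━━━━━━━━━━━━━━━━━━━━━━┛              


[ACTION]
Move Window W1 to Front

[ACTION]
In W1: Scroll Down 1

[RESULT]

                                                 
                                                 
                                                 
                                                 
 ┏━━━━━━━━━━━━━━━━━━━━━━━━━━━━━━━━┓              
 ┃ FileViewer                     ┃              
 ┠────────────────────────────────┨━━━━┓         
 ┃2024-01-15 00:00:04.591 [DEBUG]▲┃    ┃         
 ┃2024-01-15 00:00:05.418 [ERROR]█┃────┨         
 ┃2024-01-15 00:00:07.406 [INFO] ░┃    ┃         
 ┃2024-01-15 00:00:07.613 [ERROR]░┃    ┃         
 ┃2024-01-15 00:00:12.048 [INFO] ░┃    ┃         
 ┃2024-01-15 00:00:13.126 [WARN] ░┃    ┃         
 ┃2024-01-15 00:00:15.741 [WARN] ░┃    ┃         
 ┃2024-01-15 00:00:17.462 [DEBUG]░┃    ┃         
 ┃2024-01-15 00:00:22.691 [ERROR]░┃    ┃         
 ┃2024-01-15 00:00:26.017 [INFO] ░┃    ┃         
 ┃2024-01-15 00:00:27.401 [ERROR]░┃━━━━┛         
 ┃2024-01-15 00:00:31.986 [DEBUG]▼┃              
 ┗━━━━━━━━━━━━━━━━━━━━━━━━━━━━━━━━┛              


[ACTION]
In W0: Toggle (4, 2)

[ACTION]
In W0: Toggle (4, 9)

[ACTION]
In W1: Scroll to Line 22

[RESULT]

                                                 
                                                 
                                                 
                                                 
 ┏━━━━━━━━━━━━━━━━━━━━━━━━━━━━━━━━┓              
 ┃ FileViewer                     ┃              
 ┠────────────────────────────────┨━━━━┓         
 ┃2024-01-15 00:00:31.986 [DEBUG]▲┃    ┃         
 ┃2024-01-15 00:00:34.052 [INFO] ░┃────┨         
 ┃2024-01-15 00:00:34.819 [INFO] ░┃    ┃         
 ┃2024-01-15 00:00:39.570 [WARN] ░┃    ┃         
 ┃2024-01-15 00:00:42.391 [ERROR]░┃    ┃         
 ┃2024-01-15 00:00:42.099 [INFO] ░┃    ┃         
 ┃2024-01-15 00:00:42.622 [INFO] ░┃    ┃         
 ┃2024-01-15 00:00:45.928 [INFO] ░┃    ┃         
 ┃2024-01-15 00:00:49.328 [INFO] ░┃    ┃         
 ┃2024-01-15 00:00:50.980 [INFO] ░┃    ┃         
 ┃2024-01-15 00:00:51.727 [DEBUG]█┃━━━━┛         
 ┃2024-01-15 00:00:56.777 [WARN] ▼┃              
 ┗━━━━━━━━━━━━━━━━━━━━━━━━━━━━━━━━┛              


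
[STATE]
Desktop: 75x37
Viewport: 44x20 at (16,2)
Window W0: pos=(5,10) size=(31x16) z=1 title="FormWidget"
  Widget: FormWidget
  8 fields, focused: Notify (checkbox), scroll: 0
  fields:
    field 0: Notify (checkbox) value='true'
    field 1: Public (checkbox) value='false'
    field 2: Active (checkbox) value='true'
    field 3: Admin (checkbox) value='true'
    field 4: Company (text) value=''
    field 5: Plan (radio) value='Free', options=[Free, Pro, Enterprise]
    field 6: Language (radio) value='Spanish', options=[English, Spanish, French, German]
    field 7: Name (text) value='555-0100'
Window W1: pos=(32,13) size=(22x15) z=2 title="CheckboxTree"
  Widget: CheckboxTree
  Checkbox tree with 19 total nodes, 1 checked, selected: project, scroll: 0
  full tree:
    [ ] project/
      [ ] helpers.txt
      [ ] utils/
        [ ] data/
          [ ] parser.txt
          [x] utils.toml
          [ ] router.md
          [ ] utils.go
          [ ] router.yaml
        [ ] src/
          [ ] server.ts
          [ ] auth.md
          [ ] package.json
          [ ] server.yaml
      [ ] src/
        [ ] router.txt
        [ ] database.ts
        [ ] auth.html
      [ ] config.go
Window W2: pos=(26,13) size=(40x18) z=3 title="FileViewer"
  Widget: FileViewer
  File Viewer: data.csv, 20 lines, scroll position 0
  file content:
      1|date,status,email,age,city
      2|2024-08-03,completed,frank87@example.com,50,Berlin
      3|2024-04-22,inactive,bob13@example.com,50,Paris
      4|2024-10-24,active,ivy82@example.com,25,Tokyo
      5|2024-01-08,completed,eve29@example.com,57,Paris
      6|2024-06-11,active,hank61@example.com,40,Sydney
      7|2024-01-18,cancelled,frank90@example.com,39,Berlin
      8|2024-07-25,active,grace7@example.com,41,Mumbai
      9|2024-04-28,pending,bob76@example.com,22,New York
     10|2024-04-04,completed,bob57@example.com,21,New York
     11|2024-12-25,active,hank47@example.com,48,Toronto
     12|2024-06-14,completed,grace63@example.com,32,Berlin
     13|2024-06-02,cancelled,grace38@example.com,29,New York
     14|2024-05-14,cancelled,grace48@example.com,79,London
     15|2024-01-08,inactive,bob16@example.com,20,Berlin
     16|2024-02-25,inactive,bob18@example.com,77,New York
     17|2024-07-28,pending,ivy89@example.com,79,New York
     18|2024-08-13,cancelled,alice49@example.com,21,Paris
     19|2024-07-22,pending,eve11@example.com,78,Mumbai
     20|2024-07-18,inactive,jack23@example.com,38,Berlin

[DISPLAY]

                                            
                                            
                                            
                                            
                                            
                                            
                                            
                                            
━━━━━━━━━━━━━━━━━━━┓                        
t                  ┃                        
───────────────────┨                        
    [x]   ┏━━━━━━━━━━━━━━━━━━━━━━━━━━━━━━━━━
    [ ]   ┃ FileViewer                      
    [x]   ┠─────────────────────────────────
    [x]   ┃date,status,email,age,city       
    [     ┃2024-08-03,completed,frank87@exam
    (●) Fr┃2024-04-22,inactive,bob13@example
:   ( ) En┃2024-10-24,active,ivy82@example.c
    [555-0┃2024-01-08,completed,eve29@exampl
          ┃2024-06-11,active,hank61@example.


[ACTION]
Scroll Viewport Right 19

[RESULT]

                                            
                                            
                                            
                                            
                                            
                                            
                                            
                                            
━━━━┓                                       
    ┃                                       
────┨                                       
━━━━━━━━━━━━━━━━━━━━━━━━━━━━━━━━━━┓         
eViewer                           ┃         
──────────────────────────────────┨         
,status,email,age,city           ▲┃         
-08-03,completed,frank87@example.█┃         
-04-22,inactive,bob13@example.com░┃         
-10-24,active,ivy82@example.com,2░┃         
-01-08,completed,eve29@example.co░┃         
-06-11,active,hank61@example.com,░┃         


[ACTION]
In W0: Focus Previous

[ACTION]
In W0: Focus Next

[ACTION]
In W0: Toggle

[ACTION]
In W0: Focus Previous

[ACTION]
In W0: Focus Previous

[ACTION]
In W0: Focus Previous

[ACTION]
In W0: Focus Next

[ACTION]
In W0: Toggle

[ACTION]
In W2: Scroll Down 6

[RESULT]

                                            
                                            
                                            
                                            
                                            
                                            
                                            
                                            
━━━━┓                                       
    ┃                                       
────┨                                       
━━━━━━━━━━━━━━━━━━━━━━━━━━━━━━━━━━┓         
eViewer                           ┃         
──────────────────────────────────┨         
-01-18,cancelled,frank90@example.▲┃         
-07-25,active,grace7@example.com,░┃         
-04-28,pending,bob76@example.com,░┃         
-04-04,completed,bob57@example.co░┃         
-12-25,active,hank47@example.com,░┃         
-06-14,completed,grace63@example.░┃         


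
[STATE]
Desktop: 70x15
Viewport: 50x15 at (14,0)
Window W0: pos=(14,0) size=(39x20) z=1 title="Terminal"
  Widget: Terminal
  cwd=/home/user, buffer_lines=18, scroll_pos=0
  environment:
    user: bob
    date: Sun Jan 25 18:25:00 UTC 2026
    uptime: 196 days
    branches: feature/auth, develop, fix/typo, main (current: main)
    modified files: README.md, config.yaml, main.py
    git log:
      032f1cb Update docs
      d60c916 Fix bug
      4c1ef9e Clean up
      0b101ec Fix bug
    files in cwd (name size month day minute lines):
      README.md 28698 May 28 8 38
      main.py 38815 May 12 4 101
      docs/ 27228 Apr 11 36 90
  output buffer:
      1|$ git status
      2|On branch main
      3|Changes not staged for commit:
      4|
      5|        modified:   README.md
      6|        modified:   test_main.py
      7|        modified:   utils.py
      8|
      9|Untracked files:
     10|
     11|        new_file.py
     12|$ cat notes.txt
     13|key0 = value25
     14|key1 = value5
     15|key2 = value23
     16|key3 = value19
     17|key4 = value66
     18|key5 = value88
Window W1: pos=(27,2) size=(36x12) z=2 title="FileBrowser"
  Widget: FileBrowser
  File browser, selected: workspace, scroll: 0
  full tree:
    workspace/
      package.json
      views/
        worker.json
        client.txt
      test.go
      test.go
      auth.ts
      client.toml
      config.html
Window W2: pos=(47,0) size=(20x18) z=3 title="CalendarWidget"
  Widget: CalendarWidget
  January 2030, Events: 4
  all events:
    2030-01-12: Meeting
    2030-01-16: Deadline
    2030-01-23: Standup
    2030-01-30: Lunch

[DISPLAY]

┏━━━━━━━━━━━━━━━━━━━━━━━━━━━━━━━━┏━━━━━━━━━━━━━━━━
┃ Terminal                       ┃ CalendarWidget 
┠────────────┏━━━━━━━━━━━━━━━━━━━┠────────────────
┃$ git status┃ FileBrowser       ┃   January 2030 
┃On branch ma┠───────────────────┃Mo Tu We Th Fr S
┃Changes not ┃> [-] workspace/   ┃    1  2  3  4  
┃            ┃    package.json   ┃ 7  8  9 10 11 1
┃        modi┃    [+] views/     ┃14 15 16* 17 18 
┃        modi┃    test.go        ┃21 22 23* 24 25 
┃        modi┃    test.go        ┃28 29 30* 31    
┃            ┃    auth.ts        ┃                
┃Untracked fi┃    client.toml    ┃                
┃            ┃    config.html    ┃                
┃        new_┗━━━━━━━━━━━━━━━━━━━┃                
┃$ cat notes.txt                 ┃                


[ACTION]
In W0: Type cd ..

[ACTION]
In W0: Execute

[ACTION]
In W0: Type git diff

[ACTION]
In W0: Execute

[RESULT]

┏━━━━━━━━━━━━━━━━━━━━━━━━━━━━━━━━┏━━━━━━━━━━━━━━━━
┃ Terminal                       ┃ CalendarWidget 
┠────────────┏━━━━━━━━━━━━━━━━━━━┠────────────────
┃key0 = value┃ FileBrowser       ┃   January 2030 
┃key1 = value┠───────────────────┃Mo Tu We Th Fr S
┃key2 = value┃> [-] workspace/   ┃    1  2  3  4  
┃key3 = value┃    package.json   ┃ 7  8  9 10 11 1
┃key4 = value┃    [+] views/     ┃14 15 16* 17 18 
┃key5 = value┃    test.go        ┃21 22 23* 24 25 
┃$ cd ..     ┃    test.go        ┃28 29 30* 31    
┃            ┃    auth.ts        ┃                
┃$ git diff  ┃    client.toml    ┃                
┃diff --git a┃    config.html    ┃                
┃--- a/main.p┗━━━━━━━━━━━━━━━━━━━┃                
┃+++ b/main.py                   ┃                


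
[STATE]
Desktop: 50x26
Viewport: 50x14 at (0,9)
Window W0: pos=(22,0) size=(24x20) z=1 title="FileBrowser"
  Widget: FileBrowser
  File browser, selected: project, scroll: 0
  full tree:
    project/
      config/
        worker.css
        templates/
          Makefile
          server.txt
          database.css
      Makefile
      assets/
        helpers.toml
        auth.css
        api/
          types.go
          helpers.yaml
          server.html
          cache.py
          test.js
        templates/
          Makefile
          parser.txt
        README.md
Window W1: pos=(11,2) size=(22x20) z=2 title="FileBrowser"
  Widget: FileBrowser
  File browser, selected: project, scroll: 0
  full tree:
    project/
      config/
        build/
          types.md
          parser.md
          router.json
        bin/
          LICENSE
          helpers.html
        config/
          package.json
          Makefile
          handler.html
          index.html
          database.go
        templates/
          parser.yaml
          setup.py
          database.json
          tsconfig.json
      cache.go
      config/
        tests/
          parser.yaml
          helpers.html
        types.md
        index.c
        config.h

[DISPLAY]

           ┃                    ┃            ┃    
           ┃                    ┃            ┃    
           ┃                    ┃            ┃    
           ┃                    ┃            ┃    
           ┃                    ┃            ┃    
           ┃                    ┃            ┃    
           ┃                    ┃            ┃    
           ┃                    ┃            ┃    
           ┃                    ┃            ┃    
           ┃                    ┃            ┃    
           ┃                    ┃━━━━━━━━━━━━┛    
           ┃                    ┃                 
           ┗━━━━━━━━━━━━━━━━━━━━┛                 
                                                  


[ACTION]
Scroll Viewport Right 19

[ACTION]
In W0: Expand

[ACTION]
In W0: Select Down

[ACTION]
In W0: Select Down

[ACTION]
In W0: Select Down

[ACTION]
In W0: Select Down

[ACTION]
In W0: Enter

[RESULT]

           ┃                    ┃api/        ┃    
           ┃                    ┃templates/  ┃    
           ┃                    ┃ME.md       ┃    
           ┃                    ┃            ┃    
           ┃                    ┃            ┃    
           ┃                    ┃            ┃    
           ┃                    ┃            ┃    
           ┃                    ┃            ┃    
           ┃                    ┃            ┃    
           ┃                    ┃            ┃    
           ┃                    ┃━━━━━━━━━━━━┛    
           ┃                    ┃                 
           ┗━━━━━━━━━━━━━━━━━━━━┛                 
                                                  


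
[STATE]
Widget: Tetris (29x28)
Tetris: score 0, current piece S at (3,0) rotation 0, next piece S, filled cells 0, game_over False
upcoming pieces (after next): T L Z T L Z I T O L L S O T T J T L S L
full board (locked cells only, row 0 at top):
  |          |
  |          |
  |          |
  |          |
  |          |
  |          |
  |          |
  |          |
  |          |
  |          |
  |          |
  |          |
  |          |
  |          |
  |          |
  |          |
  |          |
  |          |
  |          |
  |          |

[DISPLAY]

    ░░    │Next:             
   ░░     │ ░░               
          │░░                
          │                  
          │                  
          │                  
          │Score:            
          │0                 
          │                  
          │                  
          │                  
          │                  
          │                  
          │                  
          │                  
          │                  
          │                  
          │                  
          │                  
          │                  
          │                  
          │                  
          │                  
          │                  
          │                  
          │                  
          │                  
          │                  


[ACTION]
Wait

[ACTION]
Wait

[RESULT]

          │Next:             
          │ ░░               
    ░░    │░░                
   ░░     │                  
          │                  
          │                  
          │Score:            
          │0                 
          │                  
          │                  
          │                  
          │                  
          │                  
          │                  
          │                  
          │                  
          │                  
          │                  
          │                  
          │                  
          │                  
          │                  
          │                  
          │                  
          │                  
          │                  
          │                  
          │                  


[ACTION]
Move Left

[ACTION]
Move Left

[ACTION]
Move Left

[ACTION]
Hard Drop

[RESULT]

    ░░    │Next:             
   ░░     │ ▒                
          │▒▒▒               
          │                  
          │                  
          │                  
          │Score:            
          │0                 
          │                  
          │                  
          │                  
          │                  
          │                  
          │                  
          │                  
          │                  
          │                  
          │                  
 ░░       │                  
░░        │                  
          │                  
          │                  
          │                  
          │                  
          │                  
          │                  
          │                  
          │                  


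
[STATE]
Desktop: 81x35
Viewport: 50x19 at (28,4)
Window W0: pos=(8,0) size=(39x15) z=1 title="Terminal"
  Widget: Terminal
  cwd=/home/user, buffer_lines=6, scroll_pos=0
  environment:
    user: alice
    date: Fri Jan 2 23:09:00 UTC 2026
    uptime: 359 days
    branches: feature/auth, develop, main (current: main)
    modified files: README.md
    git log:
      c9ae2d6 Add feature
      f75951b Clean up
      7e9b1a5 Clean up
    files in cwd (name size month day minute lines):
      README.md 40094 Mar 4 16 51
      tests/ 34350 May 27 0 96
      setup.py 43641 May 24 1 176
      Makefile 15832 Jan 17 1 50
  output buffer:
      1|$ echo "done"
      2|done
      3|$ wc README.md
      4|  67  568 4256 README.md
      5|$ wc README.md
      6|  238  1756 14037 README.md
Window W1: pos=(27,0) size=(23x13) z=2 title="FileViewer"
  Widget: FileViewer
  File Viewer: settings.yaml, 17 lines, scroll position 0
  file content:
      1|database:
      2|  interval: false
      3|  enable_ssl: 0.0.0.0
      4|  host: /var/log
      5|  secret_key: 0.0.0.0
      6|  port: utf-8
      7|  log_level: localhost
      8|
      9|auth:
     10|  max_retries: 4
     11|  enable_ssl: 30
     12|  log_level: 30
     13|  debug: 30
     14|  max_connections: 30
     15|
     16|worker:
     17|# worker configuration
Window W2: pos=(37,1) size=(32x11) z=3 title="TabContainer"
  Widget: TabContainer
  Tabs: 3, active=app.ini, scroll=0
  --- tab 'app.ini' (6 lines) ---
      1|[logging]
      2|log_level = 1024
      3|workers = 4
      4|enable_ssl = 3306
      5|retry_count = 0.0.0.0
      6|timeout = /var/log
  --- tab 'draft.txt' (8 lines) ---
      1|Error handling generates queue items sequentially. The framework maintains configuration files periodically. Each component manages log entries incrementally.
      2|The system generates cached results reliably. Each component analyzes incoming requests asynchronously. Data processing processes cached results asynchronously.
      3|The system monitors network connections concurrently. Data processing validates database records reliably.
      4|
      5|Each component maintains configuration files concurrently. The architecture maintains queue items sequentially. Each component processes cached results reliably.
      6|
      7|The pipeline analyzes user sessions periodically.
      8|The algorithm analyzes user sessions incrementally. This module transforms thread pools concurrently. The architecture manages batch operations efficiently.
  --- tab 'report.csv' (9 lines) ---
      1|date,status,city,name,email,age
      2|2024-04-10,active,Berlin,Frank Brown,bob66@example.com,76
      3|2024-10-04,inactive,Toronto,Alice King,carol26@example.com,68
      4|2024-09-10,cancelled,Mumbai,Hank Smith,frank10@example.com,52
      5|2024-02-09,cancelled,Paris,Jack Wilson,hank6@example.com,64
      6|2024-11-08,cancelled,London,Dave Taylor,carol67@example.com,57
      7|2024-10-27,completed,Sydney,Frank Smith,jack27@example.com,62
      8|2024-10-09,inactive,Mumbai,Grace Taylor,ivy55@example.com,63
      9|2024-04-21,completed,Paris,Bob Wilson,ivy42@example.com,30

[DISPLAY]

  interva┃[app.ini]│ draft.txt │ report.┃         
  enable_┃──────────────────────────────┃         
  host: /┃[logging]                     ┃         
  secret_┃log_level = 1024              ┃         
  port: u┃workers = 4                   ┃         
  log_lev┃enable_ssl = 3306             ┃         
         ┃retry_count = 0.0.0.0         ┃         
auth:    ┗━━━━━━━━━━━━━━━━━━━━━━━━━━━━━━┛         
━━━━━━━━━━━━━━━━━━━━━┛                            
                  ┃                               
━━━━━━━━━━━━━━━━━━┛                               
                                                  
                                                  
                                                  
                                                  
                                                  
                                                  
                                                  
                                                  


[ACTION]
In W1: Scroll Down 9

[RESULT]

  max_ret┃[app.ini]│ draft.txt │ report.┃         
  enable_┃──────────────────────────────┃         
  log_lev┃[logging]                     ┃         
  debug: ┃log_level = 1024              ┃         
  max_con┃workers = 4                   ┃         
         ┃enable_ssl = 3306             ┃         
worker:  ┃retry_count = 0.0.0.0         ┃         
# worker ┗━━━━━━━━━━━━━━━━━━━━━━━━━━━━━━┛         
━━━━━━━━━━━━━━━━━━━━━┛                            
                  ┃                               
━━━━━━━━━━━━━━━━━━┛                               
                                                  
                                                  
                                                  
                                                  
                                                  
                                                  
                                                  
                                                  


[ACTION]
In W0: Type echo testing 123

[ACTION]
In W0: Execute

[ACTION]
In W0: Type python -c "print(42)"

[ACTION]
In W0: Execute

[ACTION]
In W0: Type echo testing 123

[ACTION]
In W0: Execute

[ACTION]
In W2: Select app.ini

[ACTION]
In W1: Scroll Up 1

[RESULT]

auth:    ┃[app.ini]│ draft.txt │ report.┃         
  max_ret┃──────────────────────────────┃         
  enable_┃[logging]                     ┃         
  log_lev┃log_level = 1024              ┃         
  debug: ┃workers = 4                   ┃         
  max_con┃enable_ssl = 3306             ┃         
         ┃retry_count = 0.0.0.0         ┃         
worker:  ┗━━━━━━━━━━━━━━━━━━━━━━━━━━━━━━┛         
━━━━━━━━━━━━━━━━━━━━━┛                            
                  ┃                               
━━━━━━━━━━━━━━━━━━┛                               
                                                  
                                                  
                                                  
                                                  
                                                  
                                                  
                                                  
                                                  


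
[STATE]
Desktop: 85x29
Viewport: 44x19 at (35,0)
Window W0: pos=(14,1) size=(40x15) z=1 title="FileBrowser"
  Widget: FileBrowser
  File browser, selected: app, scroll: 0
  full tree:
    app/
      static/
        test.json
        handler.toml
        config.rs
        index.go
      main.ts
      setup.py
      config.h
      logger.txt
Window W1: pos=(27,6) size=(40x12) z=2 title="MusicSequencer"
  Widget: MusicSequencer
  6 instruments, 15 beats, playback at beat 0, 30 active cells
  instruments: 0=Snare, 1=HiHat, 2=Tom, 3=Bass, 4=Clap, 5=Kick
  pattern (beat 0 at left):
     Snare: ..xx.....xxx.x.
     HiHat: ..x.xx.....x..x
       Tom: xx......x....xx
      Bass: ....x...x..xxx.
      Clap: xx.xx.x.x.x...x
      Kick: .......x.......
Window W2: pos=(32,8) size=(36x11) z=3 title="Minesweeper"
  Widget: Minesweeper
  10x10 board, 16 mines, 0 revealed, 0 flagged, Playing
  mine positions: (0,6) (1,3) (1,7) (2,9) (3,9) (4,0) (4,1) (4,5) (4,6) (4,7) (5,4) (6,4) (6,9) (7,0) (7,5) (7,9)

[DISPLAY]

                                            
━━━━━━━━━━━━━━━━━━┓                         
                  ┃                         
──────────────────┨                         
                  ┃                         
                  ┃                         
━━━━━━━━━━━━━━━━━━━━━━━━━━━━━━━┓            
equencer                       ┃            
━━━━━━━━━━━━━━━━━━━━━━━━━━━━━━━━┓           
inesweeper                      ┃           
────────────────────────────────┨           
■■■■■■■■                        ┃           
■■■■■■■■                        ┃           
■■■■■■■■                        ┃           
■■■■■■■■                        ┃           
■■■■■■■■                        ┃           
■■■■■■■■                        ┃           
■■■■■■■■                        ┃           
━━━━━━━━━━━━━━━━━━━━━━━━━━━━━━━━┛           


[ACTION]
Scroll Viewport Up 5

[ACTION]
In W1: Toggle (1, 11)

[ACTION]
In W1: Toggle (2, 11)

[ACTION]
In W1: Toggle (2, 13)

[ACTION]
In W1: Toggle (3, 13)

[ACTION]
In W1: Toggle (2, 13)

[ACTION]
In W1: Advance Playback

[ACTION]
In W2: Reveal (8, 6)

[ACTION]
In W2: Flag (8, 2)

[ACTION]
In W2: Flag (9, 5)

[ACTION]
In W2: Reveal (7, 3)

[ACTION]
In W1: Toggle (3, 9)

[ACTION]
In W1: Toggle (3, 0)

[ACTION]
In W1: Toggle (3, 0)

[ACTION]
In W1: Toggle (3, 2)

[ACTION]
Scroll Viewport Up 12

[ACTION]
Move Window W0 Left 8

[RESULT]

                                            
━━━━━━━━━━┓                                 
          ┃                                 
──────────┨                                 
          ┃                                 
          ┃                                 
━━━━━━━━━━━━━━━━━━━━━━━━━━━━━━━┓            
equencer                       ┃            
━━━━━━━━━━━━━━━━━━━━━━━━━━━━━━━━┓           
inesweeper                      ┃           
────────────────────────────────┨           
■■■■■■■■                        ┃           
■■■■■■■■                        ┃           
■■■■■■■■                        ┃           
■■■■■■■■                        ┃           
■■■■■■■■                        ┃           
■■■■■■■■                        ┃           
■■■■■■■■                        ┃           
━━━━━━━━━━━━━━━━━━━━━━━━━━━━━━━━┛           


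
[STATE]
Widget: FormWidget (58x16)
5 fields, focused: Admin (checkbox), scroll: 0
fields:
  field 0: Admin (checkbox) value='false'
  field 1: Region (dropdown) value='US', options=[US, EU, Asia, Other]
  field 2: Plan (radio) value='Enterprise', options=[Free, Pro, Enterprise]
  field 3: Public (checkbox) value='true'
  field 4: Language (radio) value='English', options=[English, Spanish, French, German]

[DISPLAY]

> Admin:      [ ]                                         
  Region:     [US                                       ▼]
  Plan:       ( ) Free  ( ) Pro  (●) Enterprise           
  Public:     [x]                                         
  Language:   (●) English  ( ) Spanish  ( ) French  ( ) Ge
                                                          
                                                          
                                                          
                                                          
                                                          
                                                          
                                                          
                                                          
                                                          
                                                          
                                                          


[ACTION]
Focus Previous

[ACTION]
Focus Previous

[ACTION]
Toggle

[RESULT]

  Admin:      [ ]                                         
  Region:     [US                                       ▼]
  Plan:       ( ) Free  ( ) Pro  (●) Enterprise           
> Public:     [ ]                                         
  Language:   (●) English  ( ) Spanish  ( ) French  ( ) Ge
                                                          
                                                          
                                                          
                                                          
                                                          
                                                          
                                                          
                                                          
                                                          
                                                          
                                                          


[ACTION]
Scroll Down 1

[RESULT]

  Region:     [US                                       ▼]
  Plan:       ( ) Free  ( ) Pro  (●) Enterprise           
> Public:     [ ]                                         
  Language:   (●) English  ( ) Spanish  ( ) French  ( ) Ge
                                                          
                                                          
                                                          
                                                          
                                                          
                                                          
                                                          
                                                          
                                                          
                                                          
                                                          
                                                          


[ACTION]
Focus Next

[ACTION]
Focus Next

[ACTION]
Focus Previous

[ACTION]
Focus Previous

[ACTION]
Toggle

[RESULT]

  Region:     [US                                       ▼]
  Plan:       ( ) Free  ( ) Pro  (●) Enterprise           
> Public:     [x]                                         
  Language:   (●) English  ( ) Spanish  ( ) French  ( ) Ge
                                                          
                                                          
                                                          
                                                          
                                                          
                                                          
                                                          
                                                          
                                                          
                                                          
                                                          
                                                          
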